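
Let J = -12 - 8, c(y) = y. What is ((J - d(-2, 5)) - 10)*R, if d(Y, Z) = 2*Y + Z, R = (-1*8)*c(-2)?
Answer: -496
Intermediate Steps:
R = 16 (R = -1*8*(-2) = -8*(-2) = 16)
J = -20
d(Y, Z) = Z + 2*Y
((J - d(-2, 5)) - 10)*R = ((-20 - (5 + 2*(-2))) - 10)*16 = ((-20 - (5 - 4)) - 10)*16 = ((-20 - 1*1) - 10)*16 = ((-20 - 1) - 10)*16 = (-21 - 10)*16 = -31*16 = -496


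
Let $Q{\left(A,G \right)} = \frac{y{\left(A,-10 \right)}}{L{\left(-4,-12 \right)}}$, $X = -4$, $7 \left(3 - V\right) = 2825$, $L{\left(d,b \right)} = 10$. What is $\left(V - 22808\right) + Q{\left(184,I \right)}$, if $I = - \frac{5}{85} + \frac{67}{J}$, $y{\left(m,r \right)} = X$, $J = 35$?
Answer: $- \frac{812314}{35} \approx -23209.0$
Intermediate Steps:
$V = - \frac{2804}{7}$ ($V = 3 - \frac{2825}{7} = - \frac{2804}{7} \approx -400.57$)
$y{\left(m,r \right)} = -4$
$I = \frac{1104}{595}$ ($I = - \frac{5}{85} + \frac{67}{35} = \left(-5\right) \frac{1}{85} + 67 \cdot \frac{1}{35} = - \frac{1}{17} + \frac{67}{35} = \frac{1104}{595} \approx 1.8555$)
$Q{\left(A,G \right)} = - \frac{2}{5}$ ($Q{\left(A,G \right)} = - \frac{4}{10} = \left(-4\right) \frac{1}{10} = - \frac{2}{5}$)
$\left(V - 22808\right) + Q{\left(184,I \right)} = \left(- \frac{2804}{7} - 22808\right) - \frac{2}{5} = - \frac{162460}{7} - \frac{2}{5} = - \frac{812314}{35}$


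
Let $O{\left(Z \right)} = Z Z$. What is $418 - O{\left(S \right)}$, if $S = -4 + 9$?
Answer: $393$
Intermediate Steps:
$S = 5$
$O{\left(Z \right)} = Z^{2}$
$418 - O{\left(S \right)} = 418 - 5^{2} = 418 - 25 = 393$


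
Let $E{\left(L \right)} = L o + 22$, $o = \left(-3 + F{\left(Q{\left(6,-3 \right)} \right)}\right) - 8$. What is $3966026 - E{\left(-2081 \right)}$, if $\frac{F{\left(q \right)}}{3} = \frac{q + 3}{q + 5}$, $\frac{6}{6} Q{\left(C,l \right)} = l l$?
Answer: $\frac{27639249}{7} \approx 3.9485 \cdot 10^{6}$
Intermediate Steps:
$Q{\left(C,l \right)} = l^{2}$ ($Q{\left(C,l \right)} = l l = l^{2}$)
$F{\left(q \right)} = \frac{3 \left(3 + q\right)}{5 + q}$ ($F{\left(q \right)} = 3 \frac{q + 3}{q + 5} = 3 \frac{3 + q}{5 + q} = \frac{3 \left(3 + q\right)}{5 + q}$)
$o = - \frac{59}{7}$ ($o = \left(-3 + \frac{3 \left(3 + \left(-3\right)^{2}\right)}{5 + \left(-3\right)^{2}}\right) - 8 = \left(-3 + \frac{3 \left(3 + 9\right)}{5 + 9}\right) - 8 = \left(-3 + 3 \cdot \frac{1}{14} \cdot 12\right) - 8 = \left(-3 + \frac{18}{7}\right) - 8 = - \frac{3}{7} - 8 = - \frac{59}{7} \approx -8.4286$)
$E{\left(L \right)} = 22 - \frac{59 L}{7}$ ($E{\left(L \right)} = L \left(- \frac{59}{7}\right) + 22 = - \frac{59 L}{7} + 22 = 22 - \frac{59 L}{7}$)
$3966026 - E{\left(-2081 \right)} = 3966026 - \left(22 - - \frac{122779}{7}\right) = 3966026 - \left(22 + \frac{122779}{7}\right) = 3966026 - \frac{122933}{7} = \frac{27639249}{7}$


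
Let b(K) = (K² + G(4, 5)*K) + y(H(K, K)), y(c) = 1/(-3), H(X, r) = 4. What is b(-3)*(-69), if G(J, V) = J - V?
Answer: -805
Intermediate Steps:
y(c) = -⅓
b(K) = -⅓ + K² - K (b(K) = (K² + (4 - 1*5)*K) - ⅓ = (K² + (4 - 5)*K) - ⅓ = (K² - K) - ⅓ = -⅓ + K² - K)
b(-3)*(-69) = (-⅓ + (-3)² - 1*(-3))*(-69) = (-⅓ + 9 + 3)*(-69) = (35/3)*(-69) = -805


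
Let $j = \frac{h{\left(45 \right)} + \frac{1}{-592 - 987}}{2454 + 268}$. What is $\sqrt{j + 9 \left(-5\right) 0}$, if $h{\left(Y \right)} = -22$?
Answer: $\frac{i \sqrt{149309542082}}{4298038} \approx 0.089903 i$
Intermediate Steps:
$j = - \frac{34739}{4298038}$ ($j = \frac{-22 + \frac{1}{-592 - 987}}{2454 + 268} = \frac{-22 + \frac{1}{-1579}}{2722} = \left(-22 - \frac{1}{1579}\right) \frac{1}{2722} = \left(- \frac{34739}{1579}\right) \frac{1}{2722} = - \frac{34739}{4298038} \approx -0.0080825$)
$\sqrt{j + 9 \left(-5\right) 0} = \sqrt{- \frac{34739}{4298038} + 9 \left(-5\right) 0} = \sqrt{- \frac{34739}{4298038} - 0} = \sqrt{- \frac{34739}{4298038} + 0} = \sqrt{- \frac{34739}{4298038}} = \frac{i \sqrt{149309542082}}{4298038}$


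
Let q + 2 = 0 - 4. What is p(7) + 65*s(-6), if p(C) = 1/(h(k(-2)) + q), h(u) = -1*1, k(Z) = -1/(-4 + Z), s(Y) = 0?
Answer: -⅐ ≈ -0.14286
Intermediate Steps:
q = -6 (q = -2 + (0 - 4) = -2 - 4 = -6)
h(u) = -1
p(C) = -⅐ (p(C) = 1/(-1 - 6) = 1/(-7) = -⅐)
p(7) + 65*s(-6) = -⅐ + 65*0 = -⅐ + 0 = -⅐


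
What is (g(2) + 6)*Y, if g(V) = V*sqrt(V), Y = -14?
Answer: -84 - 28*sqrt(2) ≈ -123.60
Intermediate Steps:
g(V) = V**(3/2)
(g(2) + 6)*Y = (2**(3/2) + 6)*(-14) = (2*sqrt(2) + 6)*(-14) = (6 + 2*sqrt(2))*(-14) = -84 - 28*sqrt(2)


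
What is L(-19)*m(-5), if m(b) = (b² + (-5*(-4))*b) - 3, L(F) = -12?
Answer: 936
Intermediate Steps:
m(b) = -3 + b² + 20*b (m(b) = (b² + 20*b) - 3 = -3 + b² + 20*b)
L(-19)*m(-5) = -12*(-3 + (-5)² + 20*(-5)) = -12*(-3 + 25 - 100) = -12*(-78) = 936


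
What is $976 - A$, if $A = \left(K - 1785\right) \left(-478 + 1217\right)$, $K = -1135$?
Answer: $2158856$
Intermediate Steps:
$A = -2157880$ ($A = \left(-1135 - 1785\right) \left(-478 + 1217\right) = \left(-2920\right) 739 = -2157880$)
$976 - A = 976 - -2157880 = 976 + 2157880 = 2158856$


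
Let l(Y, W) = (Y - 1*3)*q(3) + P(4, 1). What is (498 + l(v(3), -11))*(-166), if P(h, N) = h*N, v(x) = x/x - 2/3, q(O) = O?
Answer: -82004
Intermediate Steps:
v(x) = ⅓ (v(x) = 1 - 2*⅓ = 1 - ⅔ = ⅓)
P(h, N) = N*h
l(Y, W) = -5 + 3*Y (l(Y, W) = (Y - 1*3)*3 + 1*4 = (Y - 3)*3 + 4 = (-3 + Y)*3 + 4 = (-9 + 3*Y) + 4 = -5 + 3*Y)
(498 + l(v(3), -11))*(-166) = (498 + (-5 + 3*(⅓)))*(-166) = (498 + (-5 + 1))*(-166) = (498 - 4)*(-166) = 494*(-166) = -82004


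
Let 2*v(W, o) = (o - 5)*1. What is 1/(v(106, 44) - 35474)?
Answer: -2/70909 ≈ -2.8205e-5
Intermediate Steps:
v(W, o) = -5/2 + o/2 (v(W, o) = ((o - 5)*1)/2 = ((-5 + o)*1)/2 = (-5 + o)/2 = -5/2 + o/2)
1/(v(106, 44) - 35474) = 1/((-5/2 + (½)*44) - 35474) = 1/((-5/2 + 22) - 35474) = 1/(39/2 - 35474) = 1/(-70909/2) = -2/70909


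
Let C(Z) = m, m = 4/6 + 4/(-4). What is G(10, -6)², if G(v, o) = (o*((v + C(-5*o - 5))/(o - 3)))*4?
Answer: 53824/81 ≈ 664.49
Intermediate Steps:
m = -⅓ (m = 4*(⅙) + 4*(-¼) = ⅔ - 1 = -⅓ ≈ -0.33333)
C(Z) = -⅓
G(v, o) = 4*o*(-⅓ + v)/(-3 + o) (G(v, o) = (o*((v - ⅓)/(o - 3)))*4 = (o*((-⅓ + v)/(-3 + o)))*4 = (o*(-⅓ + v)/(-3 + o))*4 = 4*o*(-⅓ + v)/(-3 + o))
G(10, -6)² = ((4/3)*(-6)*(-1 + 3*10)/(-3 - 6))² = ((4/3)*(-6)*(-1 + 30)/(-9))² = ((4/3)*(-6)*(-⅑)*29)² = (232/9)² = 53824/81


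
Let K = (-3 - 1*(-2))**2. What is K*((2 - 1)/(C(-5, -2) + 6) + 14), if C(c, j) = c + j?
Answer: 13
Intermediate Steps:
K = 1 (K = (-3 + 2)**2 = (-1)**2 = 1)
K*((2 - 1)/(C(-5, -2) + 6) + 14) = 1*((2 - 1)/((-5 - 2) + 6) + 14) = 1*(1/(-7 + 6) + 14) = 1*(1/(-1) + 14) = 1*(1*(-1) + 14) = 1*(-1 + 14) = 1*13 = 13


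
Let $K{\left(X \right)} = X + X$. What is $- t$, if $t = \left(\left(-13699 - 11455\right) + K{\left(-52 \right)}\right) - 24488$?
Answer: $49746$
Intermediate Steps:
$K{\left(X \right)} = 2 X$
$t = -49746$ ($t = \left(\left(-13699 - 11455\right) + 2 \left(-52\right)\right) - 24488 = \left(-25154 - 104\right) - 24488 = -25258 - 24488 = -49746$)
$- t = \left(-1\right) \left(-49746\right) = 49746$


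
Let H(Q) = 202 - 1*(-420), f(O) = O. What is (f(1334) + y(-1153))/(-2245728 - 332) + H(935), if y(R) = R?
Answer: 1397049139/2246060 ≈ 622.00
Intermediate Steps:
H(Q) = 622 (H(Q) = 202 + 420 = 622)
(f(1334) + y(-1153))/(-2245728 - 332) + H(935) = (1334 - 1153)/(-2245728 - 332) + 622 = 181/(-2246060) + 622 = 181*(-1/2246060) + 622 = -181/2246060 + 622 = 1397049139/2246060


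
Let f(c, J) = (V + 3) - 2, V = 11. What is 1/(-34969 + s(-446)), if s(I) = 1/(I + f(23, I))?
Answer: -434/15176547 ≈ -2.8597e-5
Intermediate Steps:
f(c, J) = 12 (f(c, J) = (11 + 3) - 2 = 14 - 2 = 12)
s(I) = 1/(12 + I) (s(I) = 1/(I + 12) = 1/(12 + I))
1/(-34969 + s(-446)) = 1/(-34969 + 1/(12 - 446)) = 1/(-34969 + 1/(-434)) = 1/(-34969 - 1/434) = 1/(-15176547/434) = -434/15176547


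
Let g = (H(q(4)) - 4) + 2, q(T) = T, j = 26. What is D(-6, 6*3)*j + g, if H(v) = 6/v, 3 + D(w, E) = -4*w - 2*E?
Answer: -781/2 ≈ -390.50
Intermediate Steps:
D(w, E) = -3 - 4*w - 2*E (D(w, E) = -3 + (-4*w - 2*E) = -3 - 4*w - 2*E)
g = -1/2 (g = (6/4 - 4) + 2 = (6*(1/4) - 4) + 2 = (3/2 - 4) + 2 = -5/2 + 2 = -1/2 ≈ -0.50000)
D(-6, 6*3)*j + g = (-3 - 4*(-6) - 12*3)*26 - 1/2 = (-3 + 24 - 2*18)*26 - 1/2 = (-3 + 24 - 36)*26 - 1/2 = -15*26 - 1/2 = -390 - 1/2 = -781/2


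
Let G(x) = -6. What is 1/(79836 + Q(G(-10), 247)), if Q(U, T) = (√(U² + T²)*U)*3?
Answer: 6653/529500693 + √61045/353000462 ≈ 1.3265e-5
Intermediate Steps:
Q(U, T) = 3*U*√(T² + U²) (Q(U, T) = (√(T² + U²)*U)*3 = (U*√(T² + U²))*3 = 3*U*√(T² + U²))
1/(79836 + Q(G(-10), 247)) = 1/(79836 + 3*(-6)*√(247² + (-6)²)) = 1/(79836 + 3*(-6)*√(61009 + 36)) = 1/(79836 + 3*(-6)*√61045) = 1/(79836 - 18*√61045)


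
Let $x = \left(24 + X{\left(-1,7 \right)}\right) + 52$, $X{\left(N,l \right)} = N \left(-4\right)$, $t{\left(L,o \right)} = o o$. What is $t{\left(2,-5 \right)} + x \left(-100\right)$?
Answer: $-7975$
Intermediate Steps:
$t{\left(L,o \right)} = o^{2}$
$X{\left(N,l \right)} = - 4 N$
$x = 80$ ($x = \left(24 - -4\right) + 52 = \left(24 + 4\right) + 52 = 28 + 52 = 80$)
$t{\left(2,-5 \right)} + x \left(-100\right) = \left(-5\right)^{2} + 80 \left(-100\right) = 25 - 8000 = -7975$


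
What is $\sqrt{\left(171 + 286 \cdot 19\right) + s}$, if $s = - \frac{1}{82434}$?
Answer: $\frac{\sqrt{38088017132946}}{82434} \approx 74.867$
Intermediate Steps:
$s = - \frac{1}{82434}$ ($s = \left(-1\right) \frac{1}{82434} = - \frac{1}{82434} \approx -1.2131 \cdot 10^{-5}$)
$\sqrt{\left(171 + 286 \cdot 19\right) + s} = \sqrt{\left(171 + 286 \cdot 19\right) - \frac{1}{82434}} = \sqrt{\left(171 + 5434\right) - \frac{1}{82434}} = \sqrt{5605 - \frac{1}{82434}} = \sqrt{\frac{462042569}{82434}} = \frac{\sqrt{38088017132946}}{82434}$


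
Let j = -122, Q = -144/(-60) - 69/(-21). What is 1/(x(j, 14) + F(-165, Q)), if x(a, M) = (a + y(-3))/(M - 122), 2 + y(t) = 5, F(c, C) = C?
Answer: 3780/25657 ≈ 0.14733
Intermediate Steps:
Q = 199/35 (Q = -144*(-1/60) - 69*(-1/21) = 12/5 + 23/7 = 199/35 ≈ 5.6857)
y(t) = 3 (y(t) = -2 + 5 = 3)
x(a, M) = (3 + a)/(-122 + M) (x(a, M) = (a + 3)/(M - 122) = (3 + a)/(-122 + M))
1/(x(j, 14) + F(-165, Q)) = 1/((3 - 122)/(-122 + 14) + 199/35) = 1/(-119/(-108) + 199/35) = 1/(-1/108*(-119) + 199/35) = 1/(119/108 + 199/35) = 1/(25657/3780) = 3780/25657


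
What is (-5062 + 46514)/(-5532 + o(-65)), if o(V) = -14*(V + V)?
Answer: -10363/928 ≈ -11.167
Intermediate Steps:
o(V) = -28*V
(-5062 + 46514)/(-5532 + o(-65)) = (-5062 + 46514)/(-5532 - 28*(-65)) = 41452/(-5532 + 1820) = 41452/(-3712) = 41452*(-1/3712) = -10363/928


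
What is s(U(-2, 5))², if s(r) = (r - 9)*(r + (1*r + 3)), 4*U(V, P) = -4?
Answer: 100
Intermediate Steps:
U(V, P) = -1 (U(V, P) = (¼)*(-4) = -1)
s(r) = (-9 + r)*(3 + 2*r) (s(r) = (-9 + r)*(r + (r + 3)) = (-9 + r)*(r + (3 + r)) = (-9 + r)*(3 + 2*r))
s(U(-2, 5))² = (-27 - 15*(-1) + 2*(-1)²)² = (-27 + 15 + 2*1)² = (-27 + 15 + 2)² = (-10)² = 100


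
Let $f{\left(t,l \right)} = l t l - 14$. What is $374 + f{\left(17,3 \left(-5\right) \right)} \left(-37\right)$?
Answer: $-140633$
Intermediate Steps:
$f{\left(t,l \right)} = -14 + t l^{2}$ ($f{\left(t,l \right)} = t l^{2} - 14 = -14 + t l^{2}$)
$374 + f{\left(17,3 \left(-5\right) \right)} \left(-37\right) = 374 + \left(-14 + 17 \left(3 \left(-5\right)\right)^{2}\right) \left(-37\right) = 374 + \left(-14 + 17 \left(-15\right)^{2}\right) \left(-37\right) = 374 + \left(-14 + 17 \cdot 225\right) \left(-37\right) = 374 + \left(-14 + 3825\right) \left(-37\right) = 374 + 3811 \left(-37\right) = 374 - 141007 = -140633$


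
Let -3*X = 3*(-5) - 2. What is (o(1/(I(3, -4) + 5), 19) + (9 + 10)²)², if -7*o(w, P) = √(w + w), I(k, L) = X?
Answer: (-10108 + √3)²/784 ≈ 1.3028e+5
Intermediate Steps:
X = 17/3 (X = -(3*(-5) - 2)/3 = -(-15 - 2)/3 = -⅓*(-17) = 17/3 ≈ 5.6667)
I(k, L) = 17/3
o(w, P) = -√2*√w/7 (o(w, P) = -√(w + w)/7 = -√2*√w/7)
(o(1/(I(3, -4) + 5), 19) + (9 + 10)²)² = (-√2*√(1/(17/3 + 5))/7 + (9 + 10)²)² = (-√2*√(1/(32/3))/7 + 19²)² = (-√2*√(3/32)/7 + 361)² = (-√2*√6/8/7 + 361)² = (-√3/28 + 361)² = (361 - √3/28)²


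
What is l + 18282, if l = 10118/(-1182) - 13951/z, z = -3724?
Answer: 5746566659/314412 ≈ 18277.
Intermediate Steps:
l = -1513525/314412 (l = 10118/(-1182) - 13951/(-3724) = 10118*(-1/1182) - 13951*(-1/3724) = -5059/591 + 1993/532 = -1513525/314412 ≈ -4.8138)
l + 18282 = -1513525/314412 + 18282 = 5746566659/314412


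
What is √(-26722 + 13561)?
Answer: I*√13161 ≈ 114.72*I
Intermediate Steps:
√(-26722 + 13561) = √(-13161) = I*√13161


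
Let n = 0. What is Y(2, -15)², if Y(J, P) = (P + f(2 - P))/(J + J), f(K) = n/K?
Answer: 225/16 ≈ 14.063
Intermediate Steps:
f(K) = 0 (f(K) = 0/K = 0)
Y(J, P) = P/(2*J) (Y(J, P) = (P + 0)/(J + J) = P/((2*J)) = P*(1/(2*J)) = P/(2*J))
Y(2, -15)² = ((½)*(-15)/2)² = ((½)*(-15)*(½))² = (-15/4)² = 225/16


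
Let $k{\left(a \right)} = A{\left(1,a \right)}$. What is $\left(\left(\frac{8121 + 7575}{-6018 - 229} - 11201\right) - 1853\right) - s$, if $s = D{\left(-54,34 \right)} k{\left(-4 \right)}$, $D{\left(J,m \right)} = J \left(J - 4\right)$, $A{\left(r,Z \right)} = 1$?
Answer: $- \frac{101129638}{6247} \approx -16189.0$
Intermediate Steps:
$k{\left(a \right)} = 1$
$D{\left(J,m \right)} = J \left(-4 + J\right)$
$s = 3132$ ($s = - 54 \left(-4 - 54\right) 1 = \left(-54\right) \left(-58\right) 1 = 3132 \cdot 1 = 3132$)
$\left(\left(\frac{8121 + 7575}{-6018 - 229} - 11201\right) - 1853\right) - s = \left(\left(\frac{8121 + 7575}{-6018 - 229} - 11201\right) - 1853\right) - 3132 = \left(\left(\frac{15696}{-6247} - 11201\right) - 1853\right) - 3132 = \left(\left(15696 \left(- \frac{1}{6247}\right) - 11201\right) - 1853\right) - 3132 = \left(\left(- \frac{15696}{6247} - 11201\right) - 1853\right) - 3132 = \left(- \frac{69988343}{6247} - 1853\right) - 3132 = - \frac{81564034}{6247} - 3132 = - \frac{101129638}{6247}$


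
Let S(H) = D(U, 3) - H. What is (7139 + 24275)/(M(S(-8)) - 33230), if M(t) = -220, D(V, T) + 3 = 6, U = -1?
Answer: -15707/16725 ≈ -0.93913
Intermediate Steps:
D(V, T) = 3 (D(V, T) = -3 + 6 = 3)
S(H) = 3 - H
(7139 + 24275)/(M(S(-8)) - 33230) = (7139 + 24275)/(-220 - 33230) = 31414/(-33450) = 31414*(-1/33450) = -15707/16725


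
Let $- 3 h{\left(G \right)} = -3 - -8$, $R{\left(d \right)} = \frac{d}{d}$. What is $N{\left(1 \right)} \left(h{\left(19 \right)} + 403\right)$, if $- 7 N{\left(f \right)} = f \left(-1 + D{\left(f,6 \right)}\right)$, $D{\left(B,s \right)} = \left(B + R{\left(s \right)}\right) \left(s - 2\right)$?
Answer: $- \frac{1204}{3} \approx -401.33$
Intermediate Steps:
$R{\left(d \right)} = 1$
$D{\left(B,s \right)} = \left(1 + B\right) \left(-2 + s\right)$ ($D{\left(B,s \right)} = \left(B + 1\right) \left(s - 2\right) = \left(1 + B\right) \left(-2 + s\right)$)
$h{\left(G \right)} = - \frac{5}{3}$ ($h{\left(G \right)} = - \frac{-3 - -8}{3} = - \frac{-3 + 8}{3} = \left(- \frac{1}{3}\right) 5 = - \frac{5}{3}$)
$N{\left(f \right)} = - \frac{f \left(3 + 4 f\right)}{7}$ ($N{\left(f \right)} = - \frac{f \left(-1 + \left(-2 + 6 - 2 f + f 6\right)\right)}{7} = - \frac{f \left(-1 + \left(-2 + 6 - 2 f + 6 f\right)\right)}{7} = - \frac{f \left(-1 + \left(4 + 4 f\right)\right)}{7} = - \frac{f \left(3 + 4 f\right)}{7}$)
$N{\left(1 \right)} \left(h{\left(19 \right)} + 403\right) = \left(- \frac{1}{7}\right) 1 \left(3 + 4 \cdot 1\right) \left(- \frac{5}{3} + 403\right) = \left(- \frac{1}{7}\right) 1 \left(3 + 4\right) \frac{1204}{3} = \left(- \frac{1}{7}\right) 1 \cdot 7 \cdot \frac{1204}{3} = \left(-1\right) \frac{1204}{3} = - \frac{1204}{3}$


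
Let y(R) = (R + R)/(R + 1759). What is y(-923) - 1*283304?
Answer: -118421995/418 ≈ -2.8331e+5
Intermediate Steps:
y(R) = 2*R/(1759 + R) (y(R) = (2*R)/(1759 + R) = 2*R/(1759 + R))
y(-923) - 1*283304 = 2*(-923)/(1759 - 923) - 1*283304 = 2*(-923)/836 - 283304 = 2*(-923)*(1/836) - 283304 = -923/418 - 283304 = -118421995/418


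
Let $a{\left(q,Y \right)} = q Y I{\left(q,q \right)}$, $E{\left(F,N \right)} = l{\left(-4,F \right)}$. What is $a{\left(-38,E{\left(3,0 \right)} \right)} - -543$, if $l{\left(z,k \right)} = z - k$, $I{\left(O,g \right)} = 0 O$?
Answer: $543$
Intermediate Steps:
$I{\left(O,g \right)} = 0$
$E{\left(F,N \right)} = -4 - F$
$a{\left(q,Y \right)} = 0$ ($a{\left(q,Y \right)} = q Y 0 = Y q 0 = 0$)
$a{\left(-38,E{\left(3,0 \right)} \right)} - -543 = 0 - -543 = 0 + 543 = 543$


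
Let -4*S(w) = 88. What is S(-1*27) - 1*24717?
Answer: -24739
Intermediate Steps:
S(w) = -22 (S(w) = -¼*88 = -22)
S(-1*27) - 1*24717 = -22 - 1*24717 = -22 - 24717 = -24739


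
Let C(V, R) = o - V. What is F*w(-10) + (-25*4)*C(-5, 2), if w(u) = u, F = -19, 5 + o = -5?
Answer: 690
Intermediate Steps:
o = -10 (o = -5 - 5 = -10)
C(V, R) = -10 - V
F*w(-10) + (-25*4)*C(-5, 2) = -19*(-10) + (-25*4)*(-10 - 1*(-5)) = 190 + (-5*20)*(-10 + 5) = 190 - 100*(-5) = 190 + 500 = 690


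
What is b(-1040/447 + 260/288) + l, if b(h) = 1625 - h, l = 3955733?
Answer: 42454551899/10728 ≈ 3.9574e+6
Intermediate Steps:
b(-1040/447 + 260/288) + l = (1625 - (-1040/447 + 260/288)) + 3955733 = (1625 - (-1040*1/447 + 260*(1/288))) + 3955733 = (1625 - (-1040/447 + 65/72)) + 3955733 = (1625 - 1*(-15275/10728)) + 3955733 = (1625 + 15275/10728) + 3955733 = 17448275/10728 + 3955733 = 42454551899/10728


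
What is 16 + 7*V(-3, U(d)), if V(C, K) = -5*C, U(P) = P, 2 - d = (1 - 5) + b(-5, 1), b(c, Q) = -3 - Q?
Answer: 121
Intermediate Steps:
d = 10 (d = 2 - ((1 - 5) + (-3 - 1*1)) = 2 - (-4 + (-3 - 1)) = 2 - (-4 - 4) = 2 - 1*(-8) = 2 + 8 = 10)
16 + 7*V(-3, U(d)) = 16 + 7*(-5*(-3)) = 16 + 7*15 = 16 + 105 = 121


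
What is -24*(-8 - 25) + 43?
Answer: 835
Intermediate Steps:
-24*(-8 - 25) + 43 = -24*(-33) + 43 = 792 + 43 = 835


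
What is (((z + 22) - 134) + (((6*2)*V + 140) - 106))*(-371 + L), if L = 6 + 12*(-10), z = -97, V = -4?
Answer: 108155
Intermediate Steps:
L = -114 (L = 6 - 120 = -114)
(((z + 22) - 134) + (((6*2)*V + 140) - 106))*(-371 + L) = (((-97 + 22) - 134) + (((6*2)*(-4) + 140) - 106))*(-371 - 114) = ((-75 - 134) + ((12*(-4) + 140) - 106))*(-485) = (-209 + ((-48 + 140) - 106))*(-485) = (-209 + (92 - 106))*(-485) = (-209 - 14)*(-485) = -223*(-485) = 108155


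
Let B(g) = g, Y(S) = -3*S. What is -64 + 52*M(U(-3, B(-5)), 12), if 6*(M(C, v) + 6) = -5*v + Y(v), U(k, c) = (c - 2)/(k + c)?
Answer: -1208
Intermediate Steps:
U(k, c) = (-2 + c)/(c + k)
M(C, v) = -6 - 4*v/3 (M(C, v) = -6 + (-5*v - 3*v)/6 = -6 + (-8*v)/6 = -6 - 4*v/3)
-64 + 52*M(U(-3, B(-5)), 12) = -64 + 52*(-6 - 4/3*12) = -64 + 52*(-6 - 16) = -64 + 52*(-22) = -64 - 1144 = -1208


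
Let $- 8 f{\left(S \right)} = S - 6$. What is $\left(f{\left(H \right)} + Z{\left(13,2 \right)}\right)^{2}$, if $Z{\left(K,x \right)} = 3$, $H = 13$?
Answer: $\frac{289}{64} \approx 4.5156$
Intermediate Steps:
$f{\left(S \right)} = \frac{3}{4} - \frac{S}{8}$ ($f{\left(S \right)} = - \frac{S - 6}{8} = - \frac{-6 + S}{8} = \frac{3}{4} - \frac{S}{8}$)
$\left(f{\left(H \right)} + Z{\left(13,2 \right)}\right)^{2} = \left(\left(\frac{3}{4} - \frac{13}{8}\right) + 3\right)^{2} = \left(- \frac{7}{8} + 3\right)^{2} = \left(\frac{17}{8}\right)^{2} = \frac{289}{64}$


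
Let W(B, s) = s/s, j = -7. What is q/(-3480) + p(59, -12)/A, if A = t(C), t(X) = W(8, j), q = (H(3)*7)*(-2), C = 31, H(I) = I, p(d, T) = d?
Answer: 34227/580 ≈ 59.012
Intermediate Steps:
W(B, s) = 1
q = -42 (q = (3*7)*(-2) = 21*(-2) = -42)
t(X) = 1
A = 1
q/(-3480) + p(59, -12)/A = -42/(-3480) + 59/1 = -42*(-1/3480) + 59*1 = 7/580 + 59 = 34227/580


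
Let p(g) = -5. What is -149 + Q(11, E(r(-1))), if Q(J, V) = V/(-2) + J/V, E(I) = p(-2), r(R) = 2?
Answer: -1487/10 ≈ -148.70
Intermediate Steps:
E(I) = -5
Q(J, V) = -V/2 + J/V (Q(J, V) = V*(-½) + J/V = -V/2 + J/V)
-149 + Q(11, E(r(-1))) = -149 + (-½*(-5) + 11/(-5)) = -149 + (5/2 + 11*(-⅕)) = -149 + (5/2 - 11/5) = -149 + 3/10 = -1487/10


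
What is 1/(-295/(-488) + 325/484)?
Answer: 59048/75345 ≈ 0.78370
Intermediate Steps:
1/(-295/(-488) + 325/484) = 1/(-295*(-1/488) + 325*(1/484)) = 1/(295/488 + 325/484) = 1/(75345/59048) = 59048/75345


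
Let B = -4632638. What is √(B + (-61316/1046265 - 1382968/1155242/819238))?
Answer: 2*I*√586560127933785364959930594747740064885/22504640479590885 ≈ 2152.4*I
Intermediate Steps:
√(B + (-61316/1046265 - 1382968/1155242/819238)) = √(-4632638 + (-61316/1046265 - 1382968/1155242/819238)) = √(-4632638 + (-61316*1/1046265 - 1382968*1/1155242*(1/819238))) = √(-4632638 + (-61316/1046265 - 691484/577621*1/819238)) = √(-4632638 + (-61316/1046265 - 345742/236604536399)) = √(-4632638 - 1318909590144974/22504640479590885) = √(-104255853981000548449604/22504640479590885) = 2*I*√586560127933785364959930594747740064885/22504640479590885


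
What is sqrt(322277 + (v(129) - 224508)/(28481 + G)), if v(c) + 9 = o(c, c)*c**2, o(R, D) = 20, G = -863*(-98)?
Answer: sqrt(457686015021510)/37685 ≈ 567.70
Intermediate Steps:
G = 84574
v(c) = -9 + 20*c**2
sqrt(322277 + (v(129) - 224508)/(28481 + G)) = sqrt(322277 + ((-9 + 20*129**2) - 224508)/(28481 + 84574)) = sqrt(322277 + ((-9 + 20*16641) - 224508)/113055) = sqrt(322277 + ((-9 + 332820) - 224508)*(1/113055)) = sqrt(322277 + (332811 - 224508)*(1/113055)) = sqrt(322277 + 108303*(1/113055)) = sqrt(322277 + 36101/37685) = sqrt(12145044846/37685) = sqrt(457686015021510)/37685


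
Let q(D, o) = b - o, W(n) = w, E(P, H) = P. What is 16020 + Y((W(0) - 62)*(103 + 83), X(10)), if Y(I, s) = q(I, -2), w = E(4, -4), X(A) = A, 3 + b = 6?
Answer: 16025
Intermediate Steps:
b = 3 (b = -3 + 6 = 3)
w = 4
W(n) = 4
q(D, o) = 3 - o
Y(I, s) = 5 (Y(I, s) = 3 - 1*(-2) = 3 + 2 = 5)
16020 + Y((W(0) - 62)*(103 + 83), X(10)) = 16020 + 5 = 16025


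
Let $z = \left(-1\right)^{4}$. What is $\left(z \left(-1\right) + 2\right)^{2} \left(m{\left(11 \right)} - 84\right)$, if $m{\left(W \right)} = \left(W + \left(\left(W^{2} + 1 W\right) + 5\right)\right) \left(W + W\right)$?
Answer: $3172$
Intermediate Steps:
$z = 1$
$m{\left(W \right)} = 2 W \left(5 + W^{2} + 2 W\right)$ ($m{\left(W \right)} = \left(W + \left(\left(W^{2} + W\right) + 5\right)\right) 2 W = \left(W + \left(\left(W + W^{2}\right) + 5\right)\right) 2 W = \left(W + \left(5 + W + W^{2}\right)\right) 2 W = \left(5 + W^{2} + 2 W\right) 2 W = 2 W \left(5 + W^{2} + 2 W\right)$)
$\left(z \left(-1\right) + 2\right)^{2} \left(m{\left(11 \right)} - 84\right) = \left(1 \left(-1\right) + 2\right)^{2} \left(2 \cdot 11 \left(5 + 11^{2} + 2 \cdot 11\right) - 84\right) = \left(-1 + 2\right)^{2} \left(2 \cdot 11 \left(5 + 121 + 22\right) - 84\right) = 1^{2} \left(2 \cdot 11 \cdot 148 - 84\right) = 1 \left(3256 - 84\right) = 1 \cdot 3172 = 3172$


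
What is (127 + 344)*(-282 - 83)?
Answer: -171915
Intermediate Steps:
(127 + 344)*(-282 - 83) = 471*(-365) = -171915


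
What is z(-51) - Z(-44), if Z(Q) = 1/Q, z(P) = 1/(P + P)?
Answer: 29/2244 ≈ 0.012923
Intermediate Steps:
z(P) = 1/(2*P)
z(-51) - Z(-44) = (½)/(-51) - 1/(-44) = (½)*(-1/51) - 1*(-1/44) = -1/102 + 1/44 = 29/2244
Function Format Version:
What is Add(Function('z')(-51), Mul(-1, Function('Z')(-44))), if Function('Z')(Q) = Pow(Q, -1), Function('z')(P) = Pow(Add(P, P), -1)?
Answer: Rational(29, 2244) ≈ 0.012923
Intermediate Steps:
Function('z')(P) = Mul(Rational(1, 2), Pow(P, -1)) (Function('z')(P) = Pow(Mul(2, P), -1) = Mul(Rational(1, 2), Pow(P, -1)))
Add(Function('z')(-51), Mul(-1, Function('Z')(-44))) = Add(Mul(Rational(1, 2), Pow(-51, -1)), Mul(-1, Pow(-44, -1))) = Add(Mul(Rational(1, 2), Rational(-1, 51)), Mul(-1, Rational(-1, 44))) = Add(Rational(-1, 102), Rational(1, 44)) = Rational(29, 2244)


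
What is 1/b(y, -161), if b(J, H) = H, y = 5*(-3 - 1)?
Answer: -1/161 ≈ -0.0062112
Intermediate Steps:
y = -20 (y = 5*(-4) = -20)
1/b(y, -161) = 1/(-161) = -1/161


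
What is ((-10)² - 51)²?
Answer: 2401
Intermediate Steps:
((-10)² - 51)² = (100 - 51)² = 49² = 2401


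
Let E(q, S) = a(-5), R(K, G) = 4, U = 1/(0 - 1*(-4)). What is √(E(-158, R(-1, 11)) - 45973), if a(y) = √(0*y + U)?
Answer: I*√183890/2 ≈ 214.41*I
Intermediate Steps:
U = ¼ (U = 1/(0 + 4) = 1/4 = ¼ ≈ 0.25000)
a(y) = ½ (a(y) = √(0*y + ¼) = √(0 + ¼) = √(¼) = ½)
E(q, S) = ½
√(E(-158, R(-1, 11)) - 45973) = √(½ - 45973) = √(-91945/2) = I*√183890/2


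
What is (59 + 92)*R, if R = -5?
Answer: -755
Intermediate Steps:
(59 + 92)*R = (59 + 92)*(-5) = 151*(-5) = -755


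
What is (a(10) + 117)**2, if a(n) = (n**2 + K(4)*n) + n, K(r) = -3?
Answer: 38809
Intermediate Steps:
a(n) = n**2 - 2*n (a(n) = (n**2 - 3*n) + n = n**2 - 2*n)
(a(10) + 117)**2 = (10*(-2 + 10) + 117)**2 = (10*8 + 117)**2 = (80 + 117)**2 = 197**2 = 38809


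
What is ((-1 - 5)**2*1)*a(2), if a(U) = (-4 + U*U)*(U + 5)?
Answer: 0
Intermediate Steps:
a(U) = (-4 + U**2)*(5 + U)
((-1 - 5)**2*1)*a(2) = ((-1 - 5)**2*1)*(-20 + 2**3 - 4*2 + 5*2**2) = ((-6)**2*1)*(-20 + 8 - 8 + 5*4) = (36*1)*(-20 + 8 - 8 + 20) = 36*0 = 0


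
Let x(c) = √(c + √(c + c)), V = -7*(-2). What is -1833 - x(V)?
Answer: -1833 - √(14 + 2*√7) ≈ -1837.4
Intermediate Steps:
V = 14
x(c) = √(c + √2*√c) (x(c) = √(c + √(2*c)) = √(c + √2*√c))
-1833 - x(V) = -1833 - √(14 + √2*√14) = -1833 - √(14 + 2*√7)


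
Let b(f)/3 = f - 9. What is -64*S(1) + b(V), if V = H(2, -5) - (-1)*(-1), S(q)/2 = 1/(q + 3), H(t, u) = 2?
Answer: -56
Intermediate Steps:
S(q) = 2/(3 + q) (S(q) = 2/(q + 3) = 2/(3 + q))
V = 1 (V = 2 - (-1)*(-1) = 2 - 1*1 = 2 - 1 = 1)
b(f) = -27 + 3*f (b(f) = 3*(f - 9) = 3*(-9 + f) = -27 + 3*f)
-64*S(1) + b(V) = -128/(3 + 1) + (-27 + 3*1) = -128/4 + (-27 + 3) = -128/4 - 24 = -64*1/2 - 24 = -32 - 24 = -56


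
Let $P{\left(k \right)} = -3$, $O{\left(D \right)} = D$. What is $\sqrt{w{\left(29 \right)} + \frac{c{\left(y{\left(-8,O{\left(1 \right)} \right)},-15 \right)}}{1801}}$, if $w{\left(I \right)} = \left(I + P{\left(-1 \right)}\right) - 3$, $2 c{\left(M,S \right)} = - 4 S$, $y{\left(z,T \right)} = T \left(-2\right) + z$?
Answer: $\frac{\sqrt{74656853}}{1801} \approx 4.7976$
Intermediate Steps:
$y{\left(z,T \right)} = z - 2 T$ ($y{\left(z,T \right)} = - 2 T + z = z - 2 T$)
$c{\left(M,S \right)} = - 2 S$ ($c{\left(M,S \right)} = \frac{\left(-4\right) S}{2} = - 2 S$)
$w{\left(I \right)} = -6 + I$ ($w{\left(I \right)} = \left(I - 3\right) - 3 = \left(-3 + I\right) - 3 = -6 + I$)
$\sqrt{w{\left(29 \right)} + \frac{c{\left(y{\left(-8,O{\left(1 \right)} \right)},-15 \right)}}{1801}} = \sqrt{\left(-6 + 29\right) + \frac{\left(-2\right) \left(-15\right)}{1801}} = \sqrt{23 + 30 \cdot \frac{1}{1801}} = \sqrt{23 + \frac{30}{1801}} = \sqrt{\frac{41453}{1801}} = \frac{\sqrt{74656853}}{1801}$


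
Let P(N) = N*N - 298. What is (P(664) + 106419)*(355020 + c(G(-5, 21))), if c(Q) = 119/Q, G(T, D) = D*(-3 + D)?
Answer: 3495638655883/18 ≈ 1.9420e+11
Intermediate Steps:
P(N) = -298 + N² (P(N) = N² - 298 = -298 + N²)
(P(664) + 106419)*(355020 + c(G(-5, 21))) = ((-298 + 664²) + 106419)*(355020 + 119/((21*(-3 + 21)))) = ((-298 + 440896) + 106419)*(355020 + 119/((21*18))) = (440598 + 106419)*(355020 + 119/378) = 547017*(355020 + 119*(1/378)) = 547017*(355020 + 17/54) = 547017*(19171097/54) = 3495638655883/18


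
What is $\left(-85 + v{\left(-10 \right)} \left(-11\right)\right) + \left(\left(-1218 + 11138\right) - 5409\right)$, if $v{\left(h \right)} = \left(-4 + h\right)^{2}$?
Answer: $2270$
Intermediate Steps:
$\left(-85 + v{\left(-10 \right)} \left(-11\right)\right) + \left(\left(-1218 + 11138\right) - 5409\right) = \left(-85 + \left(-4 - 10\right)^{2} \left(-11\right)\right) + \left(\left(-1218 + 11138\right) - 5409\right) = \left(-85 + \left(-14\right)^{2} \left(-11\right)\right) + \left(9920 - 5409\right) = \left(-85 + 196 \left(-11\right)\right) + 4511 = \left(-85 - 2156\right) + 4511 = -2241 + 4511 = 2270$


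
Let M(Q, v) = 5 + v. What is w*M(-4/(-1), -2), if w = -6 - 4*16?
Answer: -210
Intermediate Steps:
w = -70 (w = -6 - 64 = -70)
w*M(-4/(-1), -2) = -70*(5 - 2) = -70*3 = -210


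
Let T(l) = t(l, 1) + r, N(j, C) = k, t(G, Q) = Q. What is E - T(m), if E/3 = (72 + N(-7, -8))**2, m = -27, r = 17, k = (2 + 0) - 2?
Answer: 15534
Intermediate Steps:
k = 0 (k = 2 - 2 = 0)
N(j, C) = 0
E = 15552 (E = 3*(72 + 0)**2 = 3*72**2 = 3*5184 = 15552)
T(l) = 18 (T(l) = 1 + 17 = 18)
E - T(m) = 15552 - 1*18 = 15552 - 18 = 15534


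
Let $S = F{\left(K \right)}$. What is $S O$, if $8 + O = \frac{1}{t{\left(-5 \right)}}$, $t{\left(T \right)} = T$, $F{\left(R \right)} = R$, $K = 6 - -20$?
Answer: $- \frac{1066}{5} \approx -213.2$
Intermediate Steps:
$K = 26$ ($K = 6 + 20 = 26$)
$S = 26$
$O = - \frac{41}{5}$ ($O = -8 + \frac{1}{-5} = -8 - \frac{1}{5} = - \frac{41}{5} \approx -8.2$)
$S O = 26 \left(- \frac{41}{5}\right) = - \frac{1066}{5}$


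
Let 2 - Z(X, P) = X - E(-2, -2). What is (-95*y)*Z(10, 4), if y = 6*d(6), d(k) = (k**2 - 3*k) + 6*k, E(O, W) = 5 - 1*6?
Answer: 277020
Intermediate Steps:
E(O, W) = -1 (E(O, W) = 5 - 6 = -1)
Z(X, P) = 1 - X (Z(X, P) = 2 - (X - 1*(-1)) = 2 - (X + 1) = 2 - (1 + X) = 2 + (-1 - X) = 1 - X)
d(k) = k**2 + 3*k
y = 324 (y = 6*(6*(3 + 6)) = 6*(6*9) = 6*54 = 324)
(-95*y)*Z(10, 4) = (-95*324)*(1 - 1*10) = -30780*(1 - 10) = -30780*(-9) = 277020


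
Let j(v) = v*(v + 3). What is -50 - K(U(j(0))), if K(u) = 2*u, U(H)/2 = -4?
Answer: -34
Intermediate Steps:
j(v) = v*(3 + v)
U(H) = -8 (U(H) = 2*(-4) = -8)
-50 - K(U(j(0))) = -50 - 2*(-8) = -50 - 1*(-16) = -50 + 16 = -34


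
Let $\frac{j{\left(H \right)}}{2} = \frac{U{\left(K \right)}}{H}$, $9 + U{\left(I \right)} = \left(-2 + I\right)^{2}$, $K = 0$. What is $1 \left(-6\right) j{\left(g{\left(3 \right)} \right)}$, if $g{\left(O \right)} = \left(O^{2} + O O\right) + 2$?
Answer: $3$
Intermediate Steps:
$g{\left(O \right)} = 2 + 2 O^{2}$ ($g{\left(O \right)} = \left(O^{2} + O^{2}\right) + 2 = 2 O^{2} + 2 = 2 + 2 O^{2}$)
$U{\left(I \right)} = -9 + \left(-2 + I\right)^{2}$
$j{\left(H \right)} = - \frac{10}{H}$ ($j{\left(H \right)} = 2 \frac{-9 + \left(-2 + 0\right)^{2}}{H} = 2 \frac{-9 + \left(-2\right)^{2}}{H} = 2 \frac{-9 + 4}{H} = 2 \left(- \frac{5}{H}\right) = - \frac{10}{H}$)
$1 \left(-6\right) j{\left(g{\left(3 \right)} \right)} = 1 \left(-6\right) \left(- \frac{10}{2 + 2 \cdot 3^{2}}\right) = - 6 \left(- \frac{10}{2 + 2 \cdot 9}\right) = - 6 \left(- \frac{10}{2 + 18}\right) = - 6 \left(- \frac{10}{20}\right) = - 6 \left(\left(-10\right) \frac{1}{20}\right) = \left(-6\right) \left(- \frac{1}{2}\right) = 3$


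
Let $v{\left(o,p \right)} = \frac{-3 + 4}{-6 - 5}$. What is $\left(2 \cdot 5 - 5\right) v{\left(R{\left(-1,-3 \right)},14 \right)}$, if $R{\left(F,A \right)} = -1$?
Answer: $- \frac{5}{11} \approx -0.45455$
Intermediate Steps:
$v{\left(o,p \right)} = - \frac{1}{11}$ ($v{\left(o,p \right)} = 1 \frac{1}{-11} = 1 \left(- \frac{1}{11}\right) = - \frac{1}{11}$)
$\left(2 \cdot 5 - 5\right) v{\left(R{\left(-1,-3 \right)},14 \right)} = \left(2 \cdot 5 - 5\right) \left(- \frac{1}{11}\right) = \left(10 - 5\right) \left(- \frac{1}{11}\right) = 5 \left(- \frac{1}{11}\right) = - \frac{5}{11}$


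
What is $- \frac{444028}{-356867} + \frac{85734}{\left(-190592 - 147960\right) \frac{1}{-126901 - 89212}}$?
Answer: $\frac{3306132437506585}{60409018292} \approx 54729.0$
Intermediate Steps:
$- \frac{444028}{-356867} + \frac{85734}{\left(-190592 - 147960\right) \frac{1}{-126901 - 89212}} = \left(-444028\right) \left(- \frac{1}{356867}\right) + \frac{85734}{\left(-338552\right) \frac{1}{-126901 - 89212}} = \frac{444028}{356867} + \frac{85734}{\left(-338552\right) \frac{1}{-216113}} = \frac{444028}{356867} + \frac{85734}{\left(-338552\right) \left(- \frac{1}{216113}\right)} = \frac{444028}{356867} + \frac{85734}{\frac{338552}{216113}} = \frac{444028}{356867} + 85734 \cdot \frac{216113}{338552} = \frac{444028}{356867} + \frac{9264115971}{169276} = \frac{3306132437506585}{60409018292}$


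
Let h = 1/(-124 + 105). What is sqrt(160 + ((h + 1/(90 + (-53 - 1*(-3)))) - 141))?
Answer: sqrt(2739610)/380 ≈ 4.3557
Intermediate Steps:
h = -1/19 (h = 1/(-19) = -1/19 ≈ -0.052632)
sqrt(160 + ((h + 1/(90 + (-53 - 1*(-3)))) - 141)) = sqrt(160 + ((-1/19 + 1/(90 + (-53 - 1*(-3)))) - 141)) = sqrt(160 + ((-1/19 + 1/(90 + (-53 + 3))) - 141)) = sqrt(160 + ((-1/19 + 1/(90 - 50)) - 141)) = sqrt(160 + ((-1/19 + 1/40) - 141)) = sqrt(160 + (-21/760 - 141)) = sqrt(160 - 107181/760) = sqrt(14419/760) = sqrt(2739610)/380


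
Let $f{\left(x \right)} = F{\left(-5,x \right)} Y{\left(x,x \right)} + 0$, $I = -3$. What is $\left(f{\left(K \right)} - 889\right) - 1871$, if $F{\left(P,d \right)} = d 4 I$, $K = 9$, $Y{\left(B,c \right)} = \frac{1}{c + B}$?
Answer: $-2766$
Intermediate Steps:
$Y{\left(B,c \right)} = \frac{1}{B + c}$
$F{\left(P,d \right)} = - 12 d$ ($F{\left(P,d \right)} = d 4 \left(-3\right) = 4 d \left(-3\right) = - 12 d$)
$f{\left(x \right)} = -6$ ($f{\left(x \right)} = \frac{\left(-12\right) x}{x + x} + 0 = \frac{\left(-12\right) x}{2 x} + 0 = - 12 x \frac{1}{2 x} + 0 = -6 + 0 = -6$)
$\left(f{\left(K \right)} - 889\right) - 1871 = \left(-6 - 889\right) - 1871 = -895 - 1871 = -2766$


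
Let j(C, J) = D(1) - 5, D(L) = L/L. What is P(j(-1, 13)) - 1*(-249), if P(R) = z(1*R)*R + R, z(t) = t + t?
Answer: 277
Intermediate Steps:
z(t) = 2*t
D(L) = 1
j(C, J) = -4 (j(C, J) = 1 - 5 = -4)
P(R) = R + 2*R² (P(R) = (2*(1*R))*R + R = (2*R)*R + R = 2*R² + R = R + 2*R²)
P(j(-1, 13)) - 1*(-249) = -4*(1 + 2*(-4)) - 1*(-249) = -4*(1 - 8) + 249 = -4*(-7) + 249 = 28 + 249 = 277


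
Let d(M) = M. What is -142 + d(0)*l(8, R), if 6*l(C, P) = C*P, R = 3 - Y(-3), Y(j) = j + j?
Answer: -142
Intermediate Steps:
Y(j) = 2*j
R = 9 (R = 3 - 2*(-3) = 3 - 1*(-6) = 3 + 6 = 9)
l(C, P) = C*P/6 (l(C, P) = (C*P)/6 = C*P/6)
-142 + d(0)*l(8, R) = -142 + 0*((⅙)*8*9) = -142 + 0*12 = -142 + 0 = -142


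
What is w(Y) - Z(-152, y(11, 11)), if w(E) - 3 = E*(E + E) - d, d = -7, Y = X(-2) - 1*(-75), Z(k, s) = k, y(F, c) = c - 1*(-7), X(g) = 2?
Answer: 12020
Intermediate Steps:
y(F, c) = 7 + c (y(F, c) = c + 7 = 7 + c)
Y = 77 (Y = 2 - 1*(-75) = 2 + 75 = 77)
w(E) = 10 + 2*E² (w(E) = 3 + (E*(E + E) - 1*(-7)) = 3 + (E*(2*E) + 7) = 3 + (2*E² + 7) = 3 + (7 + 2*E²) = 10 + 2*E²)
w(Y) - Z(-152, y(11, 11)) = (10 + 2*77²) - 1*(-152) = (10 + 2*5929) + 152 = (10 + 11858) + 152 = 11868 + 152 = 12020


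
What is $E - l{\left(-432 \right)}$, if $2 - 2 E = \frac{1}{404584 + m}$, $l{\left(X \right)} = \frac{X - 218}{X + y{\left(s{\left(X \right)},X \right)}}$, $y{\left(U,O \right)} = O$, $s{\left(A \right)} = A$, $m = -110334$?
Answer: $\frac{15742267}{63558000} \approx 0.24768$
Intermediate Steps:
$l{\left(X \right)} = \frac{-218 + X}{2 X}$ ($l{\left(X \right)} = \frac{X - 218}{X + X} = \frac{-218 + X}{2 X}$)
$E = \frac{588499}{588500}$ ($E = 1 - \frac{1}{2 \left(404584 - 110334\right)} = 1 - \frac{1}{2 \cdot 294250} = 1 - \frac{1}{588500} = \frac{588499}{588500} \approx 1.0$)
$E - l{\left(-432 \right)} = \frac{588499}{588500} - \frac{-218 - 432}{2 \left(-432\right)} = \frac{588499}{588500} - \frac{1}{2} \left(- \frac{1}{432}\right) \left(-650\right) = \frac{588499}{588500} - \frac{325}{432} = \frac{15742267}{63558000}$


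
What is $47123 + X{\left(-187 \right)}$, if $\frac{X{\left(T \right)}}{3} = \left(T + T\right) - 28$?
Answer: $45917$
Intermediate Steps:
$X{\left(T \right)} = -84 + 6 T$ ($X{\left(T \right)} = 3 \left(\left(T + T\right) - 28\right) = 3 \left(2 T - 28\right) = 3 \left(-28 + 2 T\right) = -84 + 6 T$)
$47123 + X{\left(-187 \right)} = 47123 + \left(-84 + 6 \left(-187\right)\right) = 47123 - 1206 = 45917$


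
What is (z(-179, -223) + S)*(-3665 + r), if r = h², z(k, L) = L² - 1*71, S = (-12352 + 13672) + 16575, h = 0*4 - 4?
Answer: -246500897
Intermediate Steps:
h = -4 (h = 0 - 4 = -4)
S = 17895 (S = 1320 + 16575 = 17895)
z(k, L) = -71 + L² (z(k, L) = L² - 71 = -71 + L²)
r = 16 (r = (-4)² = 16)
(z(-179, -223) + S)*(-3665 + r) = ((-71 + (-223)²) + 17895)*(-3665 + 16) = ((-71 + 49729) + 17895)*(-3649) = (49658 + 17895)*(-3649) = 67553*(-3649) = -246500897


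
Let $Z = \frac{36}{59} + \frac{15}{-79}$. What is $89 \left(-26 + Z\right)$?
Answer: $- \frac{10611203}{4661} \approx -2276.6$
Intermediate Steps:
$Z = \frac{1959}{4661}$ ($Z = 36 \cdot \frac{1}{59} + 15 \left(- \frac{1}{79}\right) = \frac{36}{59} - \frac{15}{79} = \frac{1959}{4661} \approx 0.4203$)
$89 \left(-26 + Z\right) = 89 \left(-26 + \frac{1959}{4661}\right) = 89 \left(- \frac{119227}{4661}\right) = - \frac{10611203}{4661}$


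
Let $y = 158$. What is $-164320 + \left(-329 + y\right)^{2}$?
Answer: $-135079$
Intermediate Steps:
$-164320 + \left(-329 + y\right)^{2} = -164320 + \left(-329 + 158\right)^{2} = -164320 + \left(-171\right)^{2} = -164320 + 29241 = -135079$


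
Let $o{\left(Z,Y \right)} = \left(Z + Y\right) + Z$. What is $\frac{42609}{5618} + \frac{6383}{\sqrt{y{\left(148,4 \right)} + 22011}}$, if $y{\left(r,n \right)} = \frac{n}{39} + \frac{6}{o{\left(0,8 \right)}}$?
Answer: $\frac{42609}{5618} + \frac{12766 \sqrt{133920111}}{3433849} \approx 50.607$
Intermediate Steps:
$o{\left(Z,Y \right)} = Y + 2 Z$ ($o{\left(Z,Y \right)} = \left(Y + Z\right) + Z = Y + 2 Z$)
$y{\left(r,n \right)} = \frac{3}{4} + \frac{n}{39}$ ($y{\left(r,n \right)} = \frac{n}{39} + \frac{6}{8 + 2 \cdot 0} = n \frac{1}{39} + \frac{6}{8 + 0} = \frac{n}{39} + \frac{6}{8} = \frac{n}{39} + 6 \cdot \frac{1}{8} = \frac{n}{39} + \frac{3}{4} = \frac{3}{4} + \frac{n}{39}$)
$\frac{42609}{5618} + \frac{6383}{\sqrt{y{\left(148,4 \right)} + 22011}} = \frac{42609}{5618} + \frac{6383}{\sqrt{\left(\frac{3}{4} + \frac{1}{39} \cdot 4\right) + 22011}} = 42609 \cdot \frac{1}{5618} + \frac{6383}{\sqrt{\left(\frac{3}{4} + \frac{4}{39}\right) + 22011}} = \frac{42609}{5618} + \frac{6383}{\sqrt{\frac{133}{156} + 22011}} = \frac{42609}{5618} + \frac{6383}{\sqrt{\frac{3433849}{156}}} = \frac{42609}{5618} + \frac{6383}{\frac{1}{78} \sqrt{133920111}} = \frac{42609}{5618} + 6383 \frac{2 \sqrt{133920111}}{3433849} = \frac{42609}{5618} + \frac{12766 \sqrt{133920111}}{3433849}$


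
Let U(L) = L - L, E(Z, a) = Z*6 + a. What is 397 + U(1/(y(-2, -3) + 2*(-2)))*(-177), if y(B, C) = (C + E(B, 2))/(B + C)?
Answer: 397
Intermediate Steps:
E(Z, a) = a + 6*Z (E(Z, a) = 6*Z + a = a + 6*Z)
y(B, C) = (2 + C + 6*B)/(B + C) (y(B, C) = (C + (2 + 6*B))/(B + C) = (2 + C + 6*B)/(B + C))
U(L) = 0
397 + U(1/(y(-2, -3) + 2*(-2)))*(-177) = 397 + 0*(-177) = 397 + 0 = 397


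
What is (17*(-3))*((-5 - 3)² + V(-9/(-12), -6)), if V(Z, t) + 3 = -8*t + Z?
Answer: -22389/4 ≈ -5597.3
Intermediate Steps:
V(Z, t) = -3 + Z - 8*t (V(Z, t) = -3 + (-8*t + Z) = -3 + (Z - 8*t) = -3 + Z - 8*t)
(17*(-3))*((-5 - 3)² + V(-9/(-12), -6)) = (17*(-3))*((-5 - 3)² + (-3 - 9/(-12) - 8*(-6))) = -51*((-8)² + (-3 - 9*(-1/12) + 48)) = -51*(64 + (-3 + ¾ + 48)) = -51*(64 + 183/4) = -51*439/4 = -22389/4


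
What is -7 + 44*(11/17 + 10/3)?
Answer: 8575/51 ≈ 168.14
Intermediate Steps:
-7 + 44*(11/17 + 10/3) = -7 + 44*(203/51) = -7 + 8932/51 = 8575/51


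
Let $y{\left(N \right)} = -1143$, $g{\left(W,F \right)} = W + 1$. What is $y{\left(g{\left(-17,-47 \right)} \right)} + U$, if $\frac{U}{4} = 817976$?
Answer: $3270761$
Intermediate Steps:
$g{\left(W,F \right)} = 1 + W$
$U = 3271904$ ($U = 4 \cdot 817976 = 3271904$)
$y{\left(g{\left(-17,-47 \right)} \right)} + U = -1143 + 3271904 = 3270761$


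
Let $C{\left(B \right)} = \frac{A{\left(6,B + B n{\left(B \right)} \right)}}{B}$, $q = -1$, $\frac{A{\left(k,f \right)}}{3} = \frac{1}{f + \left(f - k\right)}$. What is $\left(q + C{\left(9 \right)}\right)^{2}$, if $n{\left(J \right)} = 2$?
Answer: $\frac{20449}{20736} \approx 0.98616$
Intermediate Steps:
$A{\left(k,f \right)} = \frac{3}{- k + 2 f}$ ($A{\left(k,f \right)} = \frac{3}{f + \left(f - k\right)} = \frac{3}{- k + 2 f}$)
$C{\left(B \right)} = \frac{3}{B \left(-6 + 6 B\right)}$ ($C{\left(B \right)} = \frac{3 \frac{1}{\left(-1\right) 6 + 2 \left(B + B 2\right)}}{B} = \frac{3 \frac{1}{-6 + 2 \left(B + 2 B\right)}}{B} = \frac{3 \frac{1}{-6 + 2 \cdot 3 B}}{B} = \frac{3 \frac{1}{-6 + 6 B}}{B} = \frac{3}{B \left(-6 + 6 B\right)}$)
$\left(q + C{\left(9 \right)}\right)^{2} = \left(-1 + \frac{1}{2 \cdot 9 \left(-1 + 9\right)}\right)^{2} = \left(-1 + \frac{1}{2} \cdot \frac{1}{9} \cdot \frac{1}{8}\right)^{2} = \left(-1 + \frac{1}{144}\right)^{2} = \left(- \frac{143}{144}\right)^{2} = \frac{20449}{20736}$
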